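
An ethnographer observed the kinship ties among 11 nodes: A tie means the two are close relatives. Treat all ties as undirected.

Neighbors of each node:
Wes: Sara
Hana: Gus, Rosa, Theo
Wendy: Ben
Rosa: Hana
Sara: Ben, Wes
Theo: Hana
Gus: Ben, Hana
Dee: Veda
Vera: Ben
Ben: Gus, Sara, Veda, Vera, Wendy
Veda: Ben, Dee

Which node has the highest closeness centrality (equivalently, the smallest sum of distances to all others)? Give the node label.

Ben

Farness (sum of distances to all others) for each node — Ben:17, Dee:33, Gus:20, Hana:25, Rosa:34, Sara:24, Theo:34, Veda:24, Vera:26, Wendy:26, Wes:33.
The smallest farness is 17, for Ben, so Ben has the highest closeness.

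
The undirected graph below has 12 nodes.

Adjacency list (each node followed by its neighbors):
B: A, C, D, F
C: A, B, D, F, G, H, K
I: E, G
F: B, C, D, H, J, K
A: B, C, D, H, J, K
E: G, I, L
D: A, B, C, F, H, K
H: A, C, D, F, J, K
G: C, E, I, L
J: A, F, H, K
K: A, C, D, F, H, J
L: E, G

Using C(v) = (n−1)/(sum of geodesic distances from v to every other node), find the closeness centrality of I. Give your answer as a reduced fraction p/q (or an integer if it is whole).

11/28

Distances from I: A:3, B:3, C:2, D:3, E:1, F:3, G:1, H:3, J:4, K:3, L:2. Sum = 28.
n = 12, so closeness = 11/28.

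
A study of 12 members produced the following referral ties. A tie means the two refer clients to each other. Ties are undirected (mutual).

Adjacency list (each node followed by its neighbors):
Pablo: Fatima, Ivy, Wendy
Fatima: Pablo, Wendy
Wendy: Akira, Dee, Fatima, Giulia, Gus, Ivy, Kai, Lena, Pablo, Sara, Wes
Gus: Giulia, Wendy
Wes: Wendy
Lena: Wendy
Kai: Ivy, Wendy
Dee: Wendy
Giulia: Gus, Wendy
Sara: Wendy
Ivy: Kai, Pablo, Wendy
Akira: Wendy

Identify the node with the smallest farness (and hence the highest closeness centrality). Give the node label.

Farness (sum of distances to all others) for each node — Akira:21, Dee:21, Fatima:20, Giulia:20, Gus:20, Ivy:19, Kai:20, Lena:21, Pablo:19, Sara:21, Wendy:11, Wes:21.
The smallest farness is 11, for Wendy, so Wendy has the highest closeness.

Wendy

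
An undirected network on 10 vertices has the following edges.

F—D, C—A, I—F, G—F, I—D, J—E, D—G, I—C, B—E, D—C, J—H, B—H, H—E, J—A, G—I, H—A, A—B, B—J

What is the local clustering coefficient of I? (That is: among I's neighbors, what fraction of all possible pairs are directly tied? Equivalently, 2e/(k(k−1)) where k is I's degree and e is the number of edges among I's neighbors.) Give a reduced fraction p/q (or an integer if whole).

I's neighbors: C, D, F, and G (k = 4).
Possible neighbor pairs: C(4,2) = 6. Edges among them: C–D, D–F, D–G, F–G → e = 4.
Clustering(I) = 4/6 = 2/3.

2/3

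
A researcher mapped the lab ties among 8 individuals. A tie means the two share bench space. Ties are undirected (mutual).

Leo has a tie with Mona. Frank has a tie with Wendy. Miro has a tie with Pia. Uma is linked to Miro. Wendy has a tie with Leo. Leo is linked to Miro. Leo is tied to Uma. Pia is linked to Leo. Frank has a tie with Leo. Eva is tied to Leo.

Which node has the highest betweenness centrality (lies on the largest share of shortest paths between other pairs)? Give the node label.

Leo

Unnormalized betweenness of each node: Eva:0, Frank:0, Leo:35/2, Miro:1/2, Mona:0, Pia:0, Uma:0, Wendy:0.
Leo has the largest value, 35/2, making it the main broker — the node through which the most shortest paths run.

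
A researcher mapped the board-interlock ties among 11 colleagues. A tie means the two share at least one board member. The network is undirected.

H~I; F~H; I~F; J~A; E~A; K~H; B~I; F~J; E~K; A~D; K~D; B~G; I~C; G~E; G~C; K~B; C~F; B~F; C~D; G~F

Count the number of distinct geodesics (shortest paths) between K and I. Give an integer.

The shortest distance is 2. The length-2 paths are: K–B–I; K–H–I.
That gives 2 distinct shortest paths.

2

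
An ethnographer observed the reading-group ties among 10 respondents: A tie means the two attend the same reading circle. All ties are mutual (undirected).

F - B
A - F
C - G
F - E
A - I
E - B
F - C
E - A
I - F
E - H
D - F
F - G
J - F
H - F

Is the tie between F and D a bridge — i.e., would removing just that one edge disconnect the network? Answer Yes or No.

Yes

Without the F–D edge there is no alternate route between F and D, so the network disconnects. It is a bridge.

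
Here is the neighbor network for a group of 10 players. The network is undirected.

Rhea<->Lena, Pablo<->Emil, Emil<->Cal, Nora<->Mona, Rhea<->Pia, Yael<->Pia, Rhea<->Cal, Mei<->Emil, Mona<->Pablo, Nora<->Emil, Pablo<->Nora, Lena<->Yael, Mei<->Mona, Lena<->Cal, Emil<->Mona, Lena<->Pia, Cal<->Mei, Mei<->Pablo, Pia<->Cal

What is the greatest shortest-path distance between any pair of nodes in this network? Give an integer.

Eccentricity of each node (its greatest distance to any other): Cal:2, Emil:3, Lena:3, Mei:3, Mona:4, Nora:4, Pablo:4, Pia:3, Rhea:3, Yael:4.
The maximum eccentricity is 4, realized for instance by the pair Nora–Yael via Nora – Emil – Cal – Lena – Yael. So the diameter is 4.

4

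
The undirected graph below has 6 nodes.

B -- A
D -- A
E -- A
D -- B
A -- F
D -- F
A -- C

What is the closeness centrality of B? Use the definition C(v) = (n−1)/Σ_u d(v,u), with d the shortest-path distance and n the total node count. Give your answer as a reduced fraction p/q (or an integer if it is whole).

5/8

Distances from B: A:1, C:2, D:1, E:2, F:2. Sum = 8.
n = 6, so closeness = 5/8.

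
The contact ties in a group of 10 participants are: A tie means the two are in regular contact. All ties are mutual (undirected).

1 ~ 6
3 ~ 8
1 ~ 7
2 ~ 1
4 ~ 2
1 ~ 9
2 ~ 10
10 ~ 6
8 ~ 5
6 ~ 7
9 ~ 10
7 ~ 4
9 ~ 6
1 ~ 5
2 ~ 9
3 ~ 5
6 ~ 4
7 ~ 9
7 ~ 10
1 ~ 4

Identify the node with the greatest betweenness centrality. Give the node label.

Unnormalized betweenness of each node: 1:75/4, 2:19/12, 3:0, 4:1/2, 5:14, 6:19/12, 7:19/12, 8:0, 9:3/2, 10:1/2.
1 has the largest value, 75/4, making it the main broker — the node through which the most shortest paths run.

1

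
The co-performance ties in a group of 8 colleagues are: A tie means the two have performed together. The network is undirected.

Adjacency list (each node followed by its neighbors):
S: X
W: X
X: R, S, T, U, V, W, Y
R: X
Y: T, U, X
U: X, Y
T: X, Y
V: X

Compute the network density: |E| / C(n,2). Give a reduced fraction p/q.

There are 9 edges and 8 nodes, so the maximum possible is C(8,2) = 28.
Density = 9/28.

9/28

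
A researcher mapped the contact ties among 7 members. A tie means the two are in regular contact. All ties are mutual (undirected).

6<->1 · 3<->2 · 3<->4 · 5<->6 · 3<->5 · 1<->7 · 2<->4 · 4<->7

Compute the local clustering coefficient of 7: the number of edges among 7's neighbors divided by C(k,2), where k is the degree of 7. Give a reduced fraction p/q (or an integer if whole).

0

7's neighbors: 1 and 4 (k = 2).
Possible neighbor pairs: C(2,2) = 1. Edges among them: none → e = 0.
Clustering(7) = 0/1.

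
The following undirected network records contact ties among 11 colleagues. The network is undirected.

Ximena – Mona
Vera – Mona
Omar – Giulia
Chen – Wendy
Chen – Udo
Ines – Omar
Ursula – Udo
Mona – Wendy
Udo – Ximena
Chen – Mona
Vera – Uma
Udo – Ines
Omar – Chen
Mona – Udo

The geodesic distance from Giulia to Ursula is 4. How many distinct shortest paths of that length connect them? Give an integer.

2

The shortest distance is 4. The length-4 paths are: Giulia–Omar–Ines–Udo–Ursula; Giulia–Omar–Chen–Udo–Ursula.
That gives 2 distinct shortest paths.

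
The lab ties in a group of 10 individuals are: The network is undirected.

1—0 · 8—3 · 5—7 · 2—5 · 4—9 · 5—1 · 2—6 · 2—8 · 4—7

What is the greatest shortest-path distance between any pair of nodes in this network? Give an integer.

6

Eccentricity of each node (its greatest distance to any other): 0:5, 1:4, 2:4, 3:6, 4:5, 5:3, 6:5, 7:4, 8:5, 9:6.
The maximum eccentricity is 6, realized for instance by the pair 3–9 via 3 – 8 – 2 – 5 – 7 – 4 – 9. So the diameter is 6.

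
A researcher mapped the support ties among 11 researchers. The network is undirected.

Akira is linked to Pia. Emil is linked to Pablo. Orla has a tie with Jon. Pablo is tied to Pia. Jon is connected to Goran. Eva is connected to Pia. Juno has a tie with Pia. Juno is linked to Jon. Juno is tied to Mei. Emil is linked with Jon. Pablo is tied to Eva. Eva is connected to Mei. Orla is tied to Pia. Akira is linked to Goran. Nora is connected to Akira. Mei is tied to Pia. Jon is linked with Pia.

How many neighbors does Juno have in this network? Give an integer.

Juno is directly tied to Jon, Mei, and Pia. That is 3 neighbors, so the degree of Juno is 3.

3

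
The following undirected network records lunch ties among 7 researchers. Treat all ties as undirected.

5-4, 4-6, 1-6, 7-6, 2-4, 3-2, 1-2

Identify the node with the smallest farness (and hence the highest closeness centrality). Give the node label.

4

Farness (sum of distances to all others) for each node — 1:11, 2:10, 3:15, 4:9, 5:14, 6:10, 7:15.
The smallest farness is 9, for 4, so 4 has the highest closeness.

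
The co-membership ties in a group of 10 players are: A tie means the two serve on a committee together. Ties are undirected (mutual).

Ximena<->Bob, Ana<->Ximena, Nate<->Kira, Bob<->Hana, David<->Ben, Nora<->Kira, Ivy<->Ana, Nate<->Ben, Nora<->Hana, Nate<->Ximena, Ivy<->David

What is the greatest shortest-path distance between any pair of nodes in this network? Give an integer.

Eccentricity of each node (its greatest distance to any other): Ana:4, Ben:4, Bob:4, David:5, Hana:5, Ivy:5, Kira:4, Nate:3, Nora:5, Ximena:3.
The maximum eccentricity is 5, realized for instance by the pair Ivy–Nora via Ivy – Ana – Ximena – Bob – Hana – Nora. So the diameter is 5.

5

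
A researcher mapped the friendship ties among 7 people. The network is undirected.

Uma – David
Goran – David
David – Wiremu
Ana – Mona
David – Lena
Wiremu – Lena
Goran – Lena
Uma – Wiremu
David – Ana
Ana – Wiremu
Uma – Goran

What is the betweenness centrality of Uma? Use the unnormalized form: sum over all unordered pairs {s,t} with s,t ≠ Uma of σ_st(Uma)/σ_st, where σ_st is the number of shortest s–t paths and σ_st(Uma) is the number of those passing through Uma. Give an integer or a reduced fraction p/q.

Pairs whose geodesics pass through Uma — Wiremu–Goran: 1/3.
All other pairs contribute 0.
Summing the contributions gives betweenness(Uma) = 1/3.

1/3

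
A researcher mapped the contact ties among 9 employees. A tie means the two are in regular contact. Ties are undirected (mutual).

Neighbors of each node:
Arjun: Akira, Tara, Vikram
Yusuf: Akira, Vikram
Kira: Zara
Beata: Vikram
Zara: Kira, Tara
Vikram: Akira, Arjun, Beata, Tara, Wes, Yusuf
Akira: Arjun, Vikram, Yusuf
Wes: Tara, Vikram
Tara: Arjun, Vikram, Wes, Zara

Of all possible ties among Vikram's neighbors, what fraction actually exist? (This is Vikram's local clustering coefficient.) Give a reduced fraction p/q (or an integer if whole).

4/15

Vikram's neighbors: Akira, Arjun, Beata, Tara, Wes, and Yusuf (k = 6).
Possible neighbor pairs: C(6,2) = 15. Edges among them: Akira–Arjun, Akira–Yusuf, Arjun–Tara, Tara–Wes → e = 4.
Clustering(Vikram) = 4/15.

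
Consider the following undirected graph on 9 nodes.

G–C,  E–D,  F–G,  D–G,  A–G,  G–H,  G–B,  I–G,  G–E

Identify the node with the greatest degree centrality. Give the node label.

Degrees — A:1, B:1, C:1, D:2, E:2, F:1, G:8, H:1, I:1.
The maximum is 8, attained only by G.

G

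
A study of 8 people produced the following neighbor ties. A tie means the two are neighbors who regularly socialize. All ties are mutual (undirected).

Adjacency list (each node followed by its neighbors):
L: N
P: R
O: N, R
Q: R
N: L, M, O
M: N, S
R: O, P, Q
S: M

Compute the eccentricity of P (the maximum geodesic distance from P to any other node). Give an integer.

5

Distances from P: L:4, M:4, N:3, O:2, Q:2, R:1, S:5.
The largest is 5 (to S), so the eccentricity of P is 5.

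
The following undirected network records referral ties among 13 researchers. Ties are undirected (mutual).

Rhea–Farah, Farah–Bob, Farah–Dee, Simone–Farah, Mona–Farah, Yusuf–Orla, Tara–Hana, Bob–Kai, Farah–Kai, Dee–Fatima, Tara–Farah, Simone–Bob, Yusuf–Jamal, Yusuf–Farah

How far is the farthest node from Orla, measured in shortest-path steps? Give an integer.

4

Distances from Orla: Bob:3, Dee:3, Farah:2, Fatima:4, Hana:4, Jamal:2, Kai:3, Mona:3, Rhea:3, Simone:3, Tara:3, Yusuf:1.
The largest is 4 (to Fatima and Hana), so the eccentricity of Orla is 4.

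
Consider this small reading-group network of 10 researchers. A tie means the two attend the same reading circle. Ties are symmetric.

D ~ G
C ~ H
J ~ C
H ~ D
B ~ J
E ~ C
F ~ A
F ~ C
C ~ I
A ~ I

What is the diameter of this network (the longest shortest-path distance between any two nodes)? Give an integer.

5

Eccentricity of each node (its greatest distance to any other): A:5, B:5, C:3, D:4, E:4, F:4, G:5, H:3, I:4, J:4.
The maximum eccentricity is 5, realized for instance by the pair A–G via A – F – C – H – D – G. So the diameter is 5.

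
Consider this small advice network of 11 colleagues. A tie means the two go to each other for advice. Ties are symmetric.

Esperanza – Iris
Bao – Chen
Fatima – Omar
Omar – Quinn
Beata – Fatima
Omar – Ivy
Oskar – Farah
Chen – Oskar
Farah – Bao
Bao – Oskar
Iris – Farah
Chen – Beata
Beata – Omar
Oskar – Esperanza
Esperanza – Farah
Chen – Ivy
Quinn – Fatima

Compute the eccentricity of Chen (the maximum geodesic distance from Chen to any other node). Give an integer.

Distances from Chen: Bao:1, Beata:1, Esperanza:2, Farah:2, Fatima:2, Iris:3, Ivy:1, Omar:2, Oskar:1, Quinn:3.
The largest is 3 (to Iris and Quinn), so the eccentricity of Chen is 3.

3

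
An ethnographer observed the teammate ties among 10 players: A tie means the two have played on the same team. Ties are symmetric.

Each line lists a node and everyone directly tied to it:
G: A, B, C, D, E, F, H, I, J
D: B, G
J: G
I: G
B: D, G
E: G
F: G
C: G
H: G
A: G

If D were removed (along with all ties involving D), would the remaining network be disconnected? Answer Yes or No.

Even without D, every remaining node can still reach every other (the residual graph is connected), so D is not a cut vertex.

No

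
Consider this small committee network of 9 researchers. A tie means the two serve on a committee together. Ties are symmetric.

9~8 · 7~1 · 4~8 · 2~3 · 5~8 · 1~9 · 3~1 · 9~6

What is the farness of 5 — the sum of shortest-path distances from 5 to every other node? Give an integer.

24

Distances from 5: 1:3, 2:5, 3:4, 4:2, 6:3, 7:4, 8:1, 9:2.
Sum = 3 + 5 + 4 + 2 + 3 + 4 + 1 + 2 = 24.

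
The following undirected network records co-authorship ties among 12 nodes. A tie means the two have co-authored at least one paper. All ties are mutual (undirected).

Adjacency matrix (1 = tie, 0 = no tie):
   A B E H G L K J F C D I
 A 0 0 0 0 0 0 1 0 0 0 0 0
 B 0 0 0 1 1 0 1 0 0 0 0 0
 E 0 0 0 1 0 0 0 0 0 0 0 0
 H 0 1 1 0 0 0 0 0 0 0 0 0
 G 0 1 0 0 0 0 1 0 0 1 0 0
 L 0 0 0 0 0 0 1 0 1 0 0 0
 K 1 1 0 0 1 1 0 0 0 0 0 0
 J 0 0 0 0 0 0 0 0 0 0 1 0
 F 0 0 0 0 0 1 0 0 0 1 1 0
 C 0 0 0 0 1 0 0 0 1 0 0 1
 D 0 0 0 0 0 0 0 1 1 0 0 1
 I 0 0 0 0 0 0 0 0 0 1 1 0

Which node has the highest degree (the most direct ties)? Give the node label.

K

Degrees — A:1, B:3, C:3, D:3, E:1, F:3, G:3, H:2, I:2, J:1, K:4, L:2.
The maximum is 4, attained only by K.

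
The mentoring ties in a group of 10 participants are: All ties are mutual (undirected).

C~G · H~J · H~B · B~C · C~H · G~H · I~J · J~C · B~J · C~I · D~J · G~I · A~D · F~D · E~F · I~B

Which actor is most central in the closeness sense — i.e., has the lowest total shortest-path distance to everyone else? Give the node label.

Farness (sum of distances to all others) for each node — A:24, B:18, C:17, D:16, E:30, F:22, G:23, H:18, I:18, J:14.
The smallest farness is 14, for J, so J has the highest closeness.

J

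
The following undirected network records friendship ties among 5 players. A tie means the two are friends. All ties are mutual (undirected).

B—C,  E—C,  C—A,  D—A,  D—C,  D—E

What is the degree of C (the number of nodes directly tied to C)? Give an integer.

4

C is directly tied to A, B, D, and E. That is 4 neighbors, so the degree of C is 4.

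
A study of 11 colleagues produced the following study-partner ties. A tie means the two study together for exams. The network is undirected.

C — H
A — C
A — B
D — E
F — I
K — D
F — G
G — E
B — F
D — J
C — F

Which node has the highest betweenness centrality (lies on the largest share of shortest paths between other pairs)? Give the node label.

F

Unnormalized betweenness of each node: A:1, B:7/2, C:25/2, D:17, E:21, F:30, G:24, H:0, I:0, J:0, K:0.
F has the largest value, 30, making it the main broker — the node through which the most shortest paths run.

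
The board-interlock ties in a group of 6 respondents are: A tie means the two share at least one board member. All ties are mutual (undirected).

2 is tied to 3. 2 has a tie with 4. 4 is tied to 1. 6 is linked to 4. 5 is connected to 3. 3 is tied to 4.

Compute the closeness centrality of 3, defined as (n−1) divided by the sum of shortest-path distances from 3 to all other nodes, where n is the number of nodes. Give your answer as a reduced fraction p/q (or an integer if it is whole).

5/7

Distances from 3: 1:2, 2:1, 4:1, 5:1, 6:2. Sum = 7.
n = 6, so closeness = 5/7.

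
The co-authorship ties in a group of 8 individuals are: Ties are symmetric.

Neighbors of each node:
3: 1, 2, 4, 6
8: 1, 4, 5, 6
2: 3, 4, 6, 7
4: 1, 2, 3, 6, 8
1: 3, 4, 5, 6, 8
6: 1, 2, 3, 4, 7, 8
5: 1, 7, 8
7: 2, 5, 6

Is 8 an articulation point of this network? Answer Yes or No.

Even without 8, every remaining node can still reach every other (the residual graph is connected), so 8 is not a cut vertex.

No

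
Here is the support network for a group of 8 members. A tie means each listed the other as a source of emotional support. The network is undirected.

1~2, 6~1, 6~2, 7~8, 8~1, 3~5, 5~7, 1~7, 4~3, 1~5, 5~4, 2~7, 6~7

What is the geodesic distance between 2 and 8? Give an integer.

One shortest route is 2 – 7 – 8, which uses 2 edges, and 2 and 8 are not directly tied, so nothing shorter exists. So d(2,8) = 2.

2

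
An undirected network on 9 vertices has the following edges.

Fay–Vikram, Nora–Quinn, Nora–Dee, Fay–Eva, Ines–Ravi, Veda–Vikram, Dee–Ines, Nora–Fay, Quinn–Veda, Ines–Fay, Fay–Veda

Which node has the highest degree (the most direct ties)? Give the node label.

Degrees — Dee:2, Eva:1, Fay:5, Ines:3, Nora:3, Quinn:2, Ravi:1, Veda:3, Vikram:2.
The maximum is 5, attained only by Fay.

Fay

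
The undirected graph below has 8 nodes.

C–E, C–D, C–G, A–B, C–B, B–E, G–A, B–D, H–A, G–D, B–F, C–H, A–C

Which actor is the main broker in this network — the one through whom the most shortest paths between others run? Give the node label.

Unnormalized betweenness of each node: A:13/6, B:22/3, C:13/2, D:2/3, E:0, F:0, G:1/3, H:0.
B has the largest value, 22/3, making it the main broker — the node through which the most shortest paths run.

B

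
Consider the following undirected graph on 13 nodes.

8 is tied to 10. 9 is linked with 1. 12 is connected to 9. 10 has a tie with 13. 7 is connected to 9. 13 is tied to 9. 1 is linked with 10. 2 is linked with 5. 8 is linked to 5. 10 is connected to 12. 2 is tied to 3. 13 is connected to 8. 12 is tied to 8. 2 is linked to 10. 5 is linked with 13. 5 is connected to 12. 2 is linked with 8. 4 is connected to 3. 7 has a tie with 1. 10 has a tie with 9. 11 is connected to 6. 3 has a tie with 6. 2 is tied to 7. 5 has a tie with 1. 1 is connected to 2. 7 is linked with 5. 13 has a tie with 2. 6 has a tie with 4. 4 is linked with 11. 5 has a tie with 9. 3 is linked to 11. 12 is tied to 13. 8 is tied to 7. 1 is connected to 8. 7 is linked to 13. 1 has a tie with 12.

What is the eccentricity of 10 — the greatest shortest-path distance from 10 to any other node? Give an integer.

3

Distances from 10: 1:1, 2:1, 3:2, 4:3, 5:2, 6:3, 7:2, 8:1, 9:1, 11:3, 12:1, 13:1.
The largest is 3 (to 4, 11, and 6), so the eccentricity of 10 is 3.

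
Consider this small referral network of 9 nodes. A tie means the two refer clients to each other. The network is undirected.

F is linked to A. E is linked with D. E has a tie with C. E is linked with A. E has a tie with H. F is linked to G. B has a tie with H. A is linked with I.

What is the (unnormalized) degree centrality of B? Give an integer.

B is directly tied to H. That is 1 neighbor, so the degree of B is 1.

1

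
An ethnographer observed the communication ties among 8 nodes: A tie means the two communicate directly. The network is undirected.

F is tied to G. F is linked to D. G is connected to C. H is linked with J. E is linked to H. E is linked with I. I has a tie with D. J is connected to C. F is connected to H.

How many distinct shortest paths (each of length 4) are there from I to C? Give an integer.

The shortest distance is 4. The length-4 paths are: I–E–H–J–C; I–D–F–G–C.
That gives 2 distinct shortest paths.

2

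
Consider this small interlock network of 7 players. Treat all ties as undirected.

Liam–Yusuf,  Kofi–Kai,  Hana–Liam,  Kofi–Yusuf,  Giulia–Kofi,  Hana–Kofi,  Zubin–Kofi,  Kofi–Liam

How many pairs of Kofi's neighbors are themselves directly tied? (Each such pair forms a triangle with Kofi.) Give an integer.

Kofi's neighbors: Giulia, Hana, Kai, Liam, Yusuf, and Zubin.
Neighbor pairs that are themselves tied: Kofi–Hana–Liam; Kofi–Liam–Yusuf. Each forms one triangle with Kofi, for 2 in total.

2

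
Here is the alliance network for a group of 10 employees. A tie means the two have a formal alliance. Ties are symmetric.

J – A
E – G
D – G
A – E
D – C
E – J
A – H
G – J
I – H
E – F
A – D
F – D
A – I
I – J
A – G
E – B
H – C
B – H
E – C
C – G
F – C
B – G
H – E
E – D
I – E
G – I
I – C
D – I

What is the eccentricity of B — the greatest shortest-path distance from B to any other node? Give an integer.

Distances from B: A:2, C:2, D:2, E:1, F:2, G:1, H:1, I:2, J:2.
The largest is 2 (to F, D, I, C, J, and A), so the eccentricity of B is 2.

2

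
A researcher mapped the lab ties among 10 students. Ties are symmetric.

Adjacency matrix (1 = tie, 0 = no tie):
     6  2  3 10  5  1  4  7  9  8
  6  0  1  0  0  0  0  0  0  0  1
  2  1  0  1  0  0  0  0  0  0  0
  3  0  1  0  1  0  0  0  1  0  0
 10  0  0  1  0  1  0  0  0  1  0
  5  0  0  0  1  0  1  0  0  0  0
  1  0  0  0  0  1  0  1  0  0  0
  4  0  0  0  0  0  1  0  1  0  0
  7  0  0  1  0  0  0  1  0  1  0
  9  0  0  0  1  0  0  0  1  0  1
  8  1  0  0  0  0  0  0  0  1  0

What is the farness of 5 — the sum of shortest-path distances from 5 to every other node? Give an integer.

Distances from 5: 1:1, 2:3, 3:2, 4:2, 6:4, 7:3, 8:3, 9:2, 10:1.
Sum = 1 + 3 + 2 + 2 + 4 + 3 + 3 + 2 + 1 = 21.

21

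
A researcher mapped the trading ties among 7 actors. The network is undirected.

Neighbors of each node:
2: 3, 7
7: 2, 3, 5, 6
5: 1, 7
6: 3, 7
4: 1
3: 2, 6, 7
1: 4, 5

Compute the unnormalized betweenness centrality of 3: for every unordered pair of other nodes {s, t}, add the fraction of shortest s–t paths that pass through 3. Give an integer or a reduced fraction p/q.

Pairs whose geodesics pass through 3 — 2–6: 1/2.
All other pairs contribute 0.
Summing the contributions gives betweenness(3) = 1/2.

1/2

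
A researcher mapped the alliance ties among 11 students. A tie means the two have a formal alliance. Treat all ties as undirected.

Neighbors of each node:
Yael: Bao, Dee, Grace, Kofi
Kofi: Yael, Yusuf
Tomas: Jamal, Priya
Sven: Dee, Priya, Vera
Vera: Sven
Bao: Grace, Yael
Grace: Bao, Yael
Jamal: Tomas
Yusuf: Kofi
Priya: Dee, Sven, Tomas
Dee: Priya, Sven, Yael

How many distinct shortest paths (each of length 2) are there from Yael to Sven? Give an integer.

1

The shortest distance is 2, and the only length-2 path is Yael–Dee–Sven. So there is exactly 1 shortest path.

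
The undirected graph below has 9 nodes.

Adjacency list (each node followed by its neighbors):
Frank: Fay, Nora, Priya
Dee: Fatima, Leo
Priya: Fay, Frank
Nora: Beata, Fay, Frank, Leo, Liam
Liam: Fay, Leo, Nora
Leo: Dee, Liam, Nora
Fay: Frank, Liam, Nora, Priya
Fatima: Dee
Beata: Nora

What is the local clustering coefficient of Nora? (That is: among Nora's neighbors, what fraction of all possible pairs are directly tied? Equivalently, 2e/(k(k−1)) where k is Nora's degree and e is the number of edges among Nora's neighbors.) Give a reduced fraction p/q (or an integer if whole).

3/10

Nora's neighbors: Beata, Fay, Frank, Leo, and Liam (k = 5).
Possible neighbor pairs: C(5,2) = 10. Edges among them: Fay–Frank, Fay–Liam, Leo–Liam → e = 3.
Clustering(Nora) = 3/10.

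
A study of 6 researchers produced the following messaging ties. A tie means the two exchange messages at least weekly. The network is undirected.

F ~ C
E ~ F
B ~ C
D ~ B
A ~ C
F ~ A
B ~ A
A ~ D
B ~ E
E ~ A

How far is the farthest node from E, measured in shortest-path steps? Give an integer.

2

Distances from E: A:1, B:1, C:2, D:2, F:1.
The largest is 2 (to C and D), so the eccentricity of E is 2.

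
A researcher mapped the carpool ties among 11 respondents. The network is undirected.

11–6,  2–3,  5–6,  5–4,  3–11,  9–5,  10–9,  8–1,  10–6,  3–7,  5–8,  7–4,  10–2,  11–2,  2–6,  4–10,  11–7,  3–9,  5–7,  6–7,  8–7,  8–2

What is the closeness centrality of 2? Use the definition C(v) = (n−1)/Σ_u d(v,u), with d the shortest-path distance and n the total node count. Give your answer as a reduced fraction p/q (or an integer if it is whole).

2/3

Distances from 2: 1:2, 3:1, 4:2, 5:2, 6:1, 7:2, 8:1, 9:2, 10:1, 11:1. Sum = 15.
n = 11, so closeness = 10/15 = 2/3.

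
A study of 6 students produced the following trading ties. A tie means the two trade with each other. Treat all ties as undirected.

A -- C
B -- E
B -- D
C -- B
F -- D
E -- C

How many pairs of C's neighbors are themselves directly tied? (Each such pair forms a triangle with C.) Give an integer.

1

C's neighbors: A, B, and E.
Neighbor pairs that are themselves tied: C–B–E. Each forms one triangle with C, for 1 in total.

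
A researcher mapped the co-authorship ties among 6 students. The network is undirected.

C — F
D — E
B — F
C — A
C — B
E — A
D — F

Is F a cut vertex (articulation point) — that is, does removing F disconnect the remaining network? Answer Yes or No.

No

Even without F, every remaining node can still reach every other (the residual graph is connected), so F is not a cut vertex.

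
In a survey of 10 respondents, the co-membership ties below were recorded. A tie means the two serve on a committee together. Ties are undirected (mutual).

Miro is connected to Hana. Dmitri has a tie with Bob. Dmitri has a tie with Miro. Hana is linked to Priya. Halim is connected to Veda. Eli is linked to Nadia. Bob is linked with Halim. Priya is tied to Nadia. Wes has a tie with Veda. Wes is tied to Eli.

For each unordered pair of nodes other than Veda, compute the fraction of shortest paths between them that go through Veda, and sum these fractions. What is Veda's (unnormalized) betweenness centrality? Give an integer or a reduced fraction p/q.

Pairs whose geodesics pass through Veda — Miro–Wes: 1/2; Priya–Halim: 1/2; Nadia–Halim: 1; Nadia–Bob: 1/2; Eli–Halim: 1; Eli–Bob: 1; Eli–Dmitri: 1/2; Wes–Halim: 1; Wes–Bob: 1; Wes–Dmitri: 1.
All other pairs contribute 0.
Summing the contributions gives betweenness(Veda) = 8.

8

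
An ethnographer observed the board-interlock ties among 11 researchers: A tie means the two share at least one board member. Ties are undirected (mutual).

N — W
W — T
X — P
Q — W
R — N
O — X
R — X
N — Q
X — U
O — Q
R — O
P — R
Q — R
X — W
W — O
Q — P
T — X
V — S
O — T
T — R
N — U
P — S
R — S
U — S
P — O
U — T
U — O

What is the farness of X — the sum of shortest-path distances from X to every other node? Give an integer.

15

Distances from X: N:2, O:1, P:1, Q:2, R:1, S:2, T:1, U:1, V:3, W:1.
Sum = 2 + 1 + 1 + 2 + 1 + 2 + 1 + 1 + 3 + 1 = 15.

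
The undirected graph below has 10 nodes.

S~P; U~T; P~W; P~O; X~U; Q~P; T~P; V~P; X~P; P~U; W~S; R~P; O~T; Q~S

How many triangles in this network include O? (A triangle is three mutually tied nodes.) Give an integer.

1

O's neighbors: P and T.
Neighbor pairs that are themselves tied: O–P–T. Each forms one triangle with O, for 1 in total.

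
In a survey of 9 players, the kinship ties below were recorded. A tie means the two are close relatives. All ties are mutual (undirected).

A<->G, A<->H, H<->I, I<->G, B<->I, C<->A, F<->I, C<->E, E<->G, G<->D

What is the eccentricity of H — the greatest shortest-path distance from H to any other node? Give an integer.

3

Distances from H: A:1, B:2, C:2, D:3, E:3, F:2, G:2, I:1.
The largest is 3 (to D and E), so the eccentricity of H is 3.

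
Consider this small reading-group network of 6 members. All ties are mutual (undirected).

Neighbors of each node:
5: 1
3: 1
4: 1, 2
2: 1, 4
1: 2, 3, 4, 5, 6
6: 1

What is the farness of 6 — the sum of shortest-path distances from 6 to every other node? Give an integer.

9

Distances from 6: 1:1, 2:2, 3:2, 4:2, 5:2.
Sum = 1 + 2 + 2 + 2 + 2 = 9.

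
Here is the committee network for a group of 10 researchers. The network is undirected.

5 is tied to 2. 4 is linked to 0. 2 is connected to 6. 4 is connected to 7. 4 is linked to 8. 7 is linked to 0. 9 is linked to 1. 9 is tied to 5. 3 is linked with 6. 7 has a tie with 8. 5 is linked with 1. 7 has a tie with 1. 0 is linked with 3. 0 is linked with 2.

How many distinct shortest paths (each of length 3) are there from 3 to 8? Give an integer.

2

The shortest distance is 3. The length-3 paths are: 3–0–4–8; 3–0–7–8.
That gives 2 distinct shortest paths.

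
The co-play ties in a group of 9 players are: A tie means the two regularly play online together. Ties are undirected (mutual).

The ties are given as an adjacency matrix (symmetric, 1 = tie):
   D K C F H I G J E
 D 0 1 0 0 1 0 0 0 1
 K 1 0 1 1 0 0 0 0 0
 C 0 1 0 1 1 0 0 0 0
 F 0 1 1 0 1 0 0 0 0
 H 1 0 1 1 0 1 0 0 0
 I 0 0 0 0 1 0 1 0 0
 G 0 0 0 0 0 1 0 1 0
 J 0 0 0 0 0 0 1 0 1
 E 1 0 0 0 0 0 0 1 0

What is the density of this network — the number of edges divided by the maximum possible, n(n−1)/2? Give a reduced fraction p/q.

1/3

There are 12 edges and 9 nodes, so the maximum possible is C(9,2) = 36.
Density = 12/36 = 1/3.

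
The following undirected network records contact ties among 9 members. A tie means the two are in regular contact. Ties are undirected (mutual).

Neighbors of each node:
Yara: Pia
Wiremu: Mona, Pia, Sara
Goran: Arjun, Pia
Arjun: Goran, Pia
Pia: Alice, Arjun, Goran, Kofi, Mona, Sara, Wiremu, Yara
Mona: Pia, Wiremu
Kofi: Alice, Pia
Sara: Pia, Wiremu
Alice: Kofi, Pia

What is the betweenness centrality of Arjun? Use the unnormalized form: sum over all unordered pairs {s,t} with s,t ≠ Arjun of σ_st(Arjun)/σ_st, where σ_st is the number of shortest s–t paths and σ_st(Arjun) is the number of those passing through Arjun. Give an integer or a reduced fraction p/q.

0

No shortest path between any pair of other nodes passes through Arjun.
Summing the contributions gives betweenness(Arjun) = 0.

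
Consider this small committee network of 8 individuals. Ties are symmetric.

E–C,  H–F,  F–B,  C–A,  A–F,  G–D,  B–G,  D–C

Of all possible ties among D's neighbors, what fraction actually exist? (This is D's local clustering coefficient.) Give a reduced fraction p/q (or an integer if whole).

D's neighbors: C and G (k = 2).
Possible neighbor pairs: C(2,2) = 1. Edges among them: none → e = 0.
Clustering(D) = 0/1.

0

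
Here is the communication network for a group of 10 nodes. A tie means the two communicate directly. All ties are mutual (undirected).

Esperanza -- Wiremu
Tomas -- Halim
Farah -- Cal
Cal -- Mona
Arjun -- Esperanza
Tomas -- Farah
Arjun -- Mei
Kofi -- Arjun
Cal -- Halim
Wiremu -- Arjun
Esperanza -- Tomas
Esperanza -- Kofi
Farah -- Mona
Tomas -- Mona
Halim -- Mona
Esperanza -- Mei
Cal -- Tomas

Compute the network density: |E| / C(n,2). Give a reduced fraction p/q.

There are 17 edges and 10 nodes, so the maximum possible is C(10,2) = 45.
Density = 17/45.

17/45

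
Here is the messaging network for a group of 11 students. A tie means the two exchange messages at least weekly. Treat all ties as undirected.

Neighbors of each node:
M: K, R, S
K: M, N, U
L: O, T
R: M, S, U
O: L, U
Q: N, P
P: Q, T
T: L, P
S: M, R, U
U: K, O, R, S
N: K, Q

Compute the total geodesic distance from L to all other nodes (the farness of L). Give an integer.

26

Distances from L: K:3, M:4, N:4, O:1, P:2, Q:3, R:3, S:3, T:1, U:2.
Sum = 3 + 4 + 4 + 1 + 2 + 3 + 3 + 3 + 1 + 2 = 26.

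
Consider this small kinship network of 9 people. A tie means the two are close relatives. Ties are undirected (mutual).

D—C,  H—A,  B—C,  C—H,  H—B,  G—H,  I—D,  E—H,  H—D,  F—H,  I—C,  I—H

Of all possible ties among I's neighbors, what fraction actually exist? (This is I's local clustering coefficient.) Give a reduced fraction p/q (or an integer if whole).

I's neighbors: C, D, and H (k = 3).
Possible neighbor pairs: C(3,2) = 3. Edges among them: C–D, C–H, D–H → e = 3.
Clustering(I) = 3/3 = 1.

1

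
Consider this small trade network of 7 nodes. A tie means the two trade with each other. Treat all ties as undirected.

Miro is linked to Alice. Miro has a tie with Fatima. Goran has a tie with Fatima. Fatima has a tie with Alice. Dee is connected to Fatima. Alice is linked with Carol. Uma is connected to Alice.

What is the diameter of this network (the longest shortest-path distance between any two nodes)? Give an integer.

Eccentricity of each node (its greatest distance to any other): Alice:2, Carol:3, Dee:3, Fatima:2, Goran:3, Miro:2, Uma:3.
The maximum eccentricity is 3, realized for instance by the pair Goran–Uma via Goran – Fatima – Alice – Uma. So the diameter is 3.

3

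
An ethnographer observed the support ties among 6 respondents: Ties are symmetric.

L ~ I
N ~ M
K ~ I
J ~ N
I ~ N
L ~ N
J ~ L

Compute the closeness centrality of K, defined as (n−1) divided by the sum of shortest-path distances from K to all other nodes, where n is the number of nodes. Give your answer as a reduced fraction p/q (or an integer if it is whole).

5/11

Distances from K: I:1, J:3, L:2, M:3, N:2. Sum = 11.
n = 6, so closeness = 5/11.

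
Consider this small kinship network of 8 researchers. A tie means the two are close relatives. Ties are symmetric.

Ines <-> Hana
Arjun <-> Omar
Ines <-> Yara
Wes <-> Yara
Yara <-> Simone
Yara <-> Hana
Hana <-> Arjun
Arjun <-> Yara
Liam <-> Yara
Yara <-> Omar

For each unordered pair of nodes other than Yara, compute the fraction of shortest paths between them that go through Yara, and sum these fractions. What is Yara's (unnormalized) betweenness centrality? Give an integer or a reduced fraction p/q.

17

Pairs whose geodesics pass through Yara — Wes–Liam: 1; Wes–Omar: 1; Wes–Simone: 1; Wes–Ines: 1; Wes–Arjun: 1; Wes–Hana: 1; Liam–Omar: 1; Liam–Simone: 1; Liam–Ines: 1; Liam–Arjun: 1; Liam–Hana: 1; Omar–Simone: 1; Omar–Ines: 1; Omar–Hana: 1/2 … (+4 more pairs).
All other pairs contribute 0.
Summing the contributions gives betweenness(Yara) = 17.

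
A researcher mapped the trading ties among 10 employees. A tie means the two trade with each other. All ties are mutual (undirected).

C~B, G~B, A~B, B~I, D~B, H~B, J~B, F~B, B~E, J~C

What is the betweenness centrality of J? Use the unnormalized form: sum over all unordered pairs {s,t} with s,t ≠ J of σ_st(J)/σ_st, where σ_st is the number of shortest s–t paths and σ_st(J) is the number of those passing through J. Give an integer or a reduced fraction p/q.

No shortest path between any pair of other nodes passes through J.
Summing the contributions gives betweenness(J) = 0.

0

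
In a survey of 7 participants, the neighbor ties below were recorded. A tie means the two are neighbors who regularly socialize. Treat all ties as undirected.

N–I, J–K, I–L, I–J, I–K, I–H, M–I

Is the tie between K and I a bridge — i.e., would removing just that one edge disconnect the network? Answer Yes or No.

Even without that edge, K still reaches I via K – J – I, so the network stays connected. Not a bridge.

No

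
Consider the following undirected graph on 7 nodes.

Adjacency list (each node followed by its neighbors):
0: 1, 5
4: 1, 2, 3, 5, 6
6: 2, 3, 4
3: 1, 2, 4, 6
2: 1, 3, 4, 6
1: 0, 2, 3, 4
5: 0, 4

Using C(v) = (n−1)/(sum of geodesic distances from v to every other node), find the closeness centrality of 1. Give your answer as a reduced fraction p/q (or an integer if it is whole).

Distances from 1: 0:1, 2:1, 3:1, 4:1, 5:2, 6:2. Sum = 8.
n = 7, so closeness = 6/8 = 3/4.

3/4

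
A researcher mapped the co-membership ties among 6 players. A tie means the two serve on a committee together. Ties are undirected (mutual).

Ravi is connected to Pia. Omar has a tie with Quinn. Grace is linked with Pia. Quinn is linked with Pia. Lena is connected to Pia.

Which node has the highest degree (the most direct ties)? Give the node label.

Pia

Degrees — Grace:1, Lena:1, Omar:1, Pia:4, Quinn:2, Ravi:1.
The maximum is 4, attained only by Pia.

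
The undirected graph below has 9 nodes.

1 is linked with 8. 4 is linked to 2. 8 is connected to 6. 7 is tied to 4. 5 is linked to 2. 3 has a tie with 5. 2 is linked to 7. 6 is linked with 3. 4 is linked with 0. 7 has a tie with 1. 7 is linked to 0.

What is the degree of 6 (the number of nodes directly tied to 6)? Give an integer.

2

6 is directly tied to 3 and 8. That is 2 neighbors, so the degree of 6 is 2.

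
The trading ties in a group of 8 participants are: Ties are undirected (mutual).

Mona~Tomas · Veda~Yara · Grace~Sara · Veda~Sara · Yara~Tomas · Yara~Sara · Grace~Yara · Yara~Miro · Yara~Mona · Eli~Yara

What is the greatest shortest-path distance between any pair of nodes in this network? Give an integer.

Eccentricity of each node (its greatest distance to any other): Eli:2, Grace:2, Miro:2, Mona:2, Sara:2, Tomas:2, Veda:2, Yara:1.
The maximum eccentricity is 2, realized for instance by the pair Mona–Grace via Mona – Yara – Grace. So the diameter is 2.

2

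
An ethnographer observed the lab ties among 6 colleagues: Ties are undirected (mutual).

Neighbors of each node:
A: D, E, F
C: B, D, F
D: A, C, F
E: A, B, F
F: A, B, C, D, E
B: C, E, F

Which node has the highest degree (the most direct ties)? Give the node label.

F

Degrees — A:3, B:3, C:3, D:3, E:3, F:5.
The maximum is 5, attained only by F.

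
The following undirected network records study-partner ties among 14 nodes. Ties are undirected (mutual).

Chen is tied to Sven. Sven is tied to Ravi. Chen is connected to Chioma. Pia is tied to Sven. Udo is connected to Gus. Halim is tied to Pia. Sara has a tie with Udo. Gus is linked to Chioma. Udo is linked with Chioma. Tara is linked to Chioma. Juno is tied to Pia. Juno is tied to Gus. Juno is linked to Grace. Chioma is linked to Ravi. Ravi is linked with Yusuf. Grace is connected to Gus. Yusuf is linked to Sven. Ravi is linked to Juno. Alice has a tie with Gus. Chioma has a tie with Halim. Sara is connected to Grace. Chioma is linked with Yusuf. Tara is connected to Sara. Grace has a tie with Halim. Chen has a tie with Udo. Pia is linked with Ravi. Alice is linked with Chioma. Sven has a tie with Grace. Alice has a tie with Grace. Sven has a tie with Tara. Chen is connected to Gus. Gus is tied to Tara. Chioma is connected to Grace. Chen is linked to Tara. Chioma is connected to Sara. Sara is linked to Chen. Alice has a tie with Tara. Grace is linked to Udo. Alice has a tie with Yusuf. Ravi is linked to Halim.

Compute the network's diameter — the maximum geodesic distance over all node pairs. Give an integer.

Eccentricity of each node (its greatest distance to any other): Alice:3, Chen:2, Chioma:2, Grace:2, Gus:2, Halim:2, Juno:2, Pia:3, Ravi:2, Sara:3, Sven:2, Tara:2, Udo:3, Yusuf:2.
The maximum eccentricity is 3, realized for instance by the pair Alice–Pia via Alice – Gus – Juno – Pia. So the diameter is 3.

3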